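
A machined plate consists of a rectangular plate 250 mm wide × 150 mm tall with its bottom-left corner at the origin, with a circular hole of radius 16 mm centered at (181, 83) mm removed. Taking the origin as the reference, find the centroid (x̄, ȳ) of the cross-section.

x̄ = 123.77 mm, ȳ = 74.82 mm

plate: A = 250 × 150 = 37500.00, centroid at (125.00, 75.00).
hole: A = −π·16² = -804.25, centroid at (181.00, 83.00).
ΣA = 36695.75 mm²
ΣAx̄ = (37500.00)(125.00) + (-804.25)(181.00) = 4541931.16 mm³
ΣAȳ = (37500.00)(75.00) + (-804.25)(83.00) = 2745747.44 mm³
x̄ = 4541931.16 / 36695.75 = 123.77 mm
ȳ = 2745747.44 / 36695.75 = 74.82 mm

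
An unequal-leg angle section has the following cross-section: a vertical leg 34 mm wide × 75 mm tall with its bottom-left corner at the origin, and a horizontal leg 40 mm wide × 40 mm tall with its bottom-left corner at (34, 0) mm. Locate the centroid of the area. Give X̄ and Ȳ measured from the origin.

vertical leg: A = 34 × 75 = 2550.00, centroid at (17.00, 37.50).
horizontal leg: A = 40 × 40 = 1600.00, centroid at (54.00, 20.00).
ΣA = 4150.00 mm²
ΣAX̄ = (2550.00)(17.00) + (1600.00)(54.00) = 129750.00 mm³
ΣAȲ = (2550.00)(37.50) + (1600.00)(20.00) = 127625.00 mm³
X̄ = 129750.00 / 4150.00 = 31.27 mm
Ȳ = 127625.00 / 4150.00 = 30.75 mm

X̄ = 31.27 mm, Ȳ = 30.75 mm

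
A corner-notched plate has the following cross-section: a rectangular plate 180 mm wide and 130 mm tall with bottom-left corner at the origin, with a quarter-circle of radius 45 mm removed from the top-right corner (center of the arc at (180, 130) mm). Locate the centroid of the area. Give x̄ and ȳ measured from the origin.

x̄ = 84.83 mm, ȳ = 61.65 mm

plate: A = 180 × 130 = 23400.00, centroid at (90.00, 65.00).
removed quarter-circle: A = −¼π·45² = -1590.43, centroid at (160.90, 110.90).
ΣA = 21809.57 mm², ΣAx̄ = 1850097.37 mm³, ΣAȳ = 1344618.93 mm³.
x̄ = 1850097.37/21809.57 = 84.83 mm; ȳ = 1344618.93/21809.57 = 61.65 mm.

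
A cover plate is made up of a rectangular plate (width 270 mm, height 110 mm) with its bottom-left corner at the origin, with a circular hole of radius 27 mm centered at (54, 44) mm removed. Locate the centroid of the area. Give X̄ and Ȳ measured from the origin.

X̄ = 141.77 mm, Ȳ = 55.92 mm

plate: A = 270 × 110 = 29700.00, centroid at (135.00, 55.00).
hole: A = −π·27² = -2290.22, centroid at (54.00, 44.00).
ΣA = 27409.78 mm²
ΣAX̄ = (29700.00)(135.00) + (-2290.22)(54.00) = 3885828.06 mm³
ΣAȲ = (29700.00)(55.00) + (-2290.22)(44.00) = 1532730.27 mm³
X̄ = 3885828.06 / 27409.78 = 141.77 mm
Ȳ = 1532730.27 / 27409.78 = 55.92 mm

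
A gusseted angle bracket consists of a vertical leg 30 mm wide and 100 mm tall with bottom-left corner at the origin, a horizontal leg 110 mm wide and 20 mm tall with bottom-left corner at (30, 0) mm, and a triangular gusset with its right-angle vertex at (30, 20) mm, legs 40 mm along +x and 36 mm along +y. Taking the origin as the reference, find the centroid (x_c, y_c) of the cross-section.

x_c = 44.46 mm, y_c = 32.95 mm

Part | A | x̄ᵢ | ȳᵢ | A·x̄ᵢ | A·ȳᵢ
vertical leg | 3000.00 | 15.00 | 50.00 | 45000.00 | 150000.00
horizontal leg | 2200.00 | 85.00 | 10.00 | 187000.00 | 22000.00
gusset | 720.00 | 43.33 | 32.00 | 31200.00 | 23040.00
Σ | 5920.00 |  |  | 263200.00 | 195040.00
x_c = 263200.00 / 5920.00 = 44.46 mm
y_c = 195040.00 / 5920.00 = 32.95 mm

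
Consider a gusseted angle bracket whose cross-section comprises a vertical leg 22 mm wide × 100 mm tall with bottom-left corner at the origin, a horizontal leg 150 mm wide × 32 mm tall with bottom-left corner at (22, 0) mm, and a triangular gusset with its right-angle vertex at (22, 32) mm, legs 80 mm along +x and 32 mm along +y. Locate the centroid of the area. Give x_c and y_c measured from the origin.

vertical leg: A = 22 × 100 = 2200.00, centroid at (11.00, 50.00).
horizontal leg: A = 150 × 32 = 4800.00, centroid at (97.00, 16.00).
gusset: A = ½·80·32 = 1280.00, centroid at (48.67, 42.67).
ΣA = 8280.00 mm², ΣAx_c = 552093.33 mm³, ΣAy_c = 241413.33 mm³.
x_c = 552093.33/8280.00 = 66.68 mm; y_c = 241413.33/8280.00 = 29.16 mm.

x_c = 66.68 mm, y_c = 29.16 mm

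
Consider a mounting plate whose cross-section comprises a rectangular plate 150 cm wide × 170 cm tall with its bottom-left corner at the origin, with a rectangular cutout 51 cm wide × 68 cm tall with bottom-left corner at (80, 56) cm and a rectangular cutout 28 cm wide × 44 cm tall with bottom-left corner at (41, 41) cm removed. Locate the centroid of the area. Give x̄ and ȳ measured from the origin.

x̄ = 71.10 cm, ȳ = 85.47 cm

Part | A | x̄ᵢ | ȳᵢ | A·x̄ᵢ | A·ȳᵢ
plate | 25500.00 | 75.00 | 85.00 | 1912500.00 | 2167500.00
hole 1 | -3468.00 | 105.50 | 90.00 | -365874.00 | -312120.00
hole 2 | -1232.00 | 55.00 | 63.00 | -67760.00 | -77616.00
Σ | 20800.00 |  |  | 1478866.00 | 1777764.00
x̄ = 1478866.00 / 20800.00 = 71.10 cm
ȳ = 1777764.00 / 20800.00 = 85.47 cm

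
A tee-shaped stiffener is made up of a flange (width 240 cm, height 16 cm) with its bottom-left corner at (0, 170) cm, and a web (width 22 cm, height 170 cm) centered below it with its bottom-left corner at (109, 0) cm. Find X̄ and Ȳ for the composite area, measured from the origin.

X̄ = 120.00 cm, Ȳ = 132.11 cm

web: A = 22 × 170 = 3740.00, centroid at (120.00, 85.00).
flange: A = 240 × 16 = 3840.00, centroid at (120.00, 178.00).
ΣA = 7580.00 cm², ΣAX̄ = 909600.00 cm³, ΣAȲ = 1001420.00 cm³.
X̄ = 909600.00/7580.00 = 120.00 cm; Ȳ = 1001420.00/7580.00 = 132.11 cm.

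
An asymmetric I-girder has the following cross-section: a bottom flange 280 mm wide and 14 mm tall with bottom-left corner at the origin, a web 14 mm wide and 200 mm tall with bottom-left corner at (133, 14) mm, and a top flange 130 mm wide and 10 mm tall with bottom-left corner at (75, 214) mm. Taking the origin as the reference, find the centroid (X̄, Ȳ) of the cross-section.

X̄ = 140.00 mm, Ȳ = 78.72 mm

bottom flange: A = 280 × 14 = 3920.00, centroid at (140.00, 7.00).
web: A = 14 × 200 = 2800.00, centroid at (140.00, 114.00).
top flange: A = 130 × 10 = 1300.00, centroid at (140.00, 219.00).
ΣA = 8020.00 mm²
ΣAX̄ = (3920.00)(140.00) + (2800.00)(140.00) + (1300.00)(140.00) = 1122800.00 mm³
ΣAȲ = (3920.00)(7.00) + (2800.00)(114.00) + (1300.00)(219.00) = 631340.00 mm³
X̄ = 1122800.00 / 8020.00 = 140.00 mm
Ȳ = 631340.00 / 8020.00 = 78.72 mm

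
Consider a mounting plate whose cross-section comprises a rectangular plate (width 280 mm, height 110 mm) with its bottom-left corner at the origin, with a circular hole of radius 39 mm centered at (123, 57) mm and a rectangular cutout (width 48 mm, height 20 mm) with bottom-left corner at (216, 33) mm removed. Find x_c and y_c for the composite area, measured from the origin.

plate: A = 280 × 110 = 30800.00, centroid at (140.00, 55.00).
hole 1: A = −π·39² = -4778.36, centroid at (123.00, 57.00).
hole 2: A = −(48 × 20) = -960.00, centroid at (240.00, 43.00).
ΣA = 25061.64 mm², ΣAx_c = 3493861.42 mm³, ΣAy_c = 1380353.34 mm³.
x_c = 3493861.42/25061.64 = 139.41 mm; y_c = 1380353.34/25061.64 = 55.08 mm.

x_c = 139.41 mm, y_c = 55.08 mm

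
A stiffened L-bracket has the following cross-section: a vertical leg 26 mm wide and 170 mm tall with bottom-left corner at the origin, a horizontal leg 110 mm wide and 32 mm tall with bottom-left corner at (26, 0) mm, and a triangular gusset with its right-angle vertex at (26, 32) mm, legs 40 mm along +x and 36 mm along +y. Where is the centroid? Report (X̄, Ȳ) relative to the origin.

X̄ = 42.83 mm, Ȳ = 53.55 mm

vertical leg: A = 26 × 170 = 4420.00, centroid at (13.00, 85.00).
horizontal leg: A = 110 × 32 = 3520.00, centroid at (81.00, 16.00).
gusset: A = ½·40·36 = 720.00, centroid at (39.33, 44.00).
ΣA = 8660.00 mm², ΣAX̄ = 370900.00 mm³, ΣAȲ = 463700.00 mm³.
X̄ = 370900.00/8660.00 = 42.83 mm; Ȳ = 463700.00/8660.00 = 53.55 mm.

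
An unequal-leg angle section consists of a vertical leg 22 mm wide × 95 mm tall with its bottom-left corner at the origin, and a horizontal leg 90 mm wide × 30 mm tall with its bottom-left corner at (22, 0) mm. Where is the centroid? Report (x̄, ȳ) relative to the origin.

vertical leg: A = 22 × 95 = 2090.00, centroid at (11.00, 47.50).
horizontal leg: A = 90 × 30 = 2700.00, centroid at (67.00, 15.00).
ΣA = 4790.00 mm²
ΣAx̄ = (2090.00)(11.00) + (2700.00)(67.00) = 203890.00 mm³
ΣAȳ = (2090.00)(47.50) + (2700.00)(15.00) = 139775.00 mm³
x̄ = 203890.00 / 4790.00 = 42.57 mm
ȳ = 139775.00 / 4790.00 = 29.18 mm

x̄ = 42.57 mm, ȳ = 29.18 mm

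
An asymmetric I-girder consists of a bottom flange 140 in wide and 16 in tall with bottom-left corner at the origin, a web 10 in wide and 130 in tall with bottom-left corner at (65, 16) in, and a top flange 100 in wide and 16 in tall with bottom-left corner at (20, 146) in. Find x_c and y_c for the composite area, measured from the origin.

bottom flange: A = 140 × 16 = 2240.00, centroid at (70.00, 8.00).
web: A = 10 × 130 = 1300.00, centroid at (70.00, 81.00).
top flange: A = 100 × 16 = 1600.00, centroid at (70.00, 154.00).
ΣA = 5140.00 in²
ΣAx_c = (2240.00)(70.00) + (1300.00)(70.00) + (1600.00)(70.00) = 359800.00 in³
ΣAy_c = (2240.00)(8.00) + (1300.00)(81.00) + (1600.00)(154.00) = 369620.00 in³
x_c = 359800.00 / 5140.00 = 70.00 in
y_c = 369620.00 / 5140.00 = 71.91 in

x_c = 70.00 in, y_c = 71.91 in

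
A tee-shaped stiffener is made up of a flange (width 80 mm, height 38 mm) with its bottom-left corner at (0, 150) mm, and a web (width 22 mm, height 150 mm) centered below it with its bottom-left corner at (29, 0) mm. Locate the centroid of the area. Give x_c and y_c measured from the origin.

x_c = 40.00 mm, y_c = 120.07 mm

Part | A | x̄ᵢ | ȳᵢ | A·x̄ᵢ | A·ȳᵢ
web | 3300.00 | 40.00 | 75.00 | 132000.00 | 247500.00
flange | 3040.00 | 40.00 | 169.00 | 121600.00 | 513760.00
Σ | 6340.00 |  |  | 253600.00 | 761260.00
x_c = 253600.00 / 6340.00 = 40.00 mm
y_c = 761260.00 / 6340.00 = 120.07 mm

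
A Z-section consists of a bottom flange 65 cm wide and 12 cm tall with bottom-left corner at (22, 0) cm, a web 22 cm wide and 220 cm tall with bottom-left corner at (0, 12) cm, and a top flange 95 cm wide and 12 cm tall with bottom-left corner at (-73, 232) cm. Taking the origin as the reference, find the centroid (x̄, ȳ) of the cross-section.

x̄ = 9.86 cm, ȳ = 128.18 cm

bottom flange: A = 65 × 12 = 780.00, centroid at (54.50, 6.00).
web: A = 22 × 220 = 4840.00, centroid at (11.00, 122.00).
top flange: A = 95 × 12 = 1140.00, centroid at (-25.50, 238.00).
ΣA = 6760.00 cm²
ΣAx̄ = (780.00)(54.50) + (4840.00)(11.00) + (1140.00)(-25.50) = 66680.00 cm³
ΣAȳ = (780.00)(6.00) + (4840.00)(122.00) + (1140.00)(238.00) = 866480.00 cm³
x̄ = 66680.00 / 6760.00 = 9.86 cm
ȳ = 866480.00 / 6760.00 = 128.18 cm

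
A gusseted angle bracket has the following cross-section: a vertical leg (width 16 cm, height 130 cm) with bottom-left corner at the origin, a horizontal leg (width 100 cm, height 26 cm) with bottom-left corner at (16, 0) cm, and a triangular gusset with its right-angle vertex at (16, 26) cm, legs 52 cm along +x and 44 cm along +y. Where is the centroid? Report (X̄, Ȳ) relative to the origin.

vertical leg: A = 16 × 130 = 2080.00, centroid at (8.00, 65.00).
horizontal leg: A = 100 × 26 = 2600.00, centroid at (66.00, 13.00).
gusset: A = ½·52·44 = 1144.00, centroid at (33.33, 40.67).
ΣA = 5824.00 cm², ΣAX̄ = 226373.33 cm³, ΣAȲ = 215522.67 cm³.
X̄ = 226373.33/5824.00 = 38.87 cm; Ȳ = 215522.67/5824.00 = 37.01 cm.

X̄ = 38.87 cm, Ȳ = 37.01 cm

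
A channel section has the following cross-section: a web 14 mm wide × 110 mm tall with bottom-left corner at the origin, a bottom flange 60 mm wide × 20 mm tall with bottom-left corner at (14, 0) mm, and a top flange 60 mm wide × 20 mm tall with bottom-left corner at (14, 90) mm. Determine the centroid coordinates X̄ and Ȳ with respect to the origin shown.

web: A = 14 × 110 = 1540.00, centroid at (7.00, 55.00).
bottom flange: A = 60 × 20 = 1200.00, centroid at (44.00, 10.00).
top flange: A = 60 × 20 = 1200.00, centroid at (44.00, 100.00).
ΣA = 3940.00 mm²
ΣAX̄ = (1540.00)(7.00) + (1200.00)(44.00) + (1200.00)(44.00) = 116380.00 mm³
ΣAȲ = (1540.00)(55.00) + (1200.00)(10.00) + (1200.00)(100.00) = 216700.00 mm³
X̄ = 116380.00 / 3940.00 = 29.54 mm
Ȳ = 216700.00 / 3940.00 = 55.00 mm

X̄ = 29.54 mm, Ȳ = 55.00 mm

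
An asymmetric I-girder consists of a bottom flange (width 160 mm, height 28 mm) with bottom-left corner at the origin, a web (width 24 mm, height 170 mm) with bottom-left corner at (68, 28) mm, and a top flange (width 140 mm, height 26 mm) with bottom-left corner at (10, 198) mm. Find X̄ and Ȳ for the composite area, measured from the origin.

X̄ = 80.00 mm, Ȳ = 105.89 mm

bottom flange: A = 160 × 28 = 4480.00, centroid at (80.00, 14.00).
web: A = 24 × 170 = 4080.00, centroid at (80.00, 113.00).
top flange: A = 140 × 26 = 3640.00, centroid at (80.00, 211.00).
ΣA = 12200.00 mm², ΣAX̄ = 976000.00 mm³, ΣAȲ = 1291800.00 mm³.
X̄ = 976000.00/12200.00 = 80.00 mm; Ȳ = 1291800.00/12200.00 = 105.89 mm.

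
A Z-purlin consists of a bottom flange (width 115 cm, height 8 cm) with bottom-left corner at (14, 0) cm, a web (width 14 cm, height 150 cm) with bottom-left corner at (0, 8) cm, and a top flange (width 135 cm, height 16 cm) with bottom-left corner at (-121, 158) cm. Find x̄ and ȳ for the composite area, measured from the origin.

x̄ = -6.77 cm, ȳ = 103.58 cm

bottom flange: A = 115 × 8 = 920.00, centroid at (71.50, 4.00).
web: A = 14 × 150 = 2100.00, centroid at (7.00, 83.00).
top flange: A = 135 × 16 = 2160.00, centroid at (-53.50, 166.00).
ΣA = 5180.00 cm²
ΣAx̄ = (920.00)(71.50) + (2100.00)(7.00) + (2160.00)(-53.50) = -35080.00 cm³
ΣAȳ = (920.00)(4.00) + (2100.00)(83.00) + (2160.00)(166.00) = 536540.00 cm³
x̄ = -35080.00 / 5180.00 = -6.77 cm
ȳ = 536540.00 / 5180.00 = 103.58 cm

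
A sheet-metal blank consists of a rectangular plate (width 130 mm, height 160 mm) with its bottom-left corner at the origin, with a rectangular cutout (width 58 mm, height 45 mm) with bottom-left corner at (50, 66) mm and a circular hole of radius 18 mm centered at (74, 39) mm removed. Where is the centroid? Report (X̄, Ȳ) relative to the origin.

Part | A | x̄ᵢ | ȳᵢ | A·x̄ᵢ | A·ȳᵢ
plate | 20800.00 | 65.00 | 80.00 | 1352000.00 | 1664000.00
hole 1 | -2610.00 | 79.00 | 88.50 | -206190.00 | -230985.00
hole 2 | -1017.88 | 74.00 | 39.00 | -75322.83 | -39697.16
Σ | 17172.12 |  |  | 1070487.17 | 1393317.84
X̄ = 1070487.17 / 17172.12 = 62.34 mm
Ȳ = 1393317.84 / 17172.12 = 81.14 mm

X̄ = 62.34 mm, Ȳ = 81.14 mm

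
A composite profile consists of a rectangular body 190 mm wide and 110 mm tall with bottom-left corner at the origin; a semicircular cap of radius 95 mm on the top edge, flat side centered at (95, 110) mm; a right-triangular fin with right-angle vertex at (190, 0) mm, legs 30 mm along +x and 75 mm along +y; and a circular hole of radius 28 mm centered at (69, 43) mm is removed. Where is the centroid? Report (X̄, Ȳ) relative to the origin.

X̄ = 100.40 mm, Ȳ = 94.93 mm

rectangular body: A = 190 × 110 = 20900.00, centroid at (95.00, 55.00).
semicircular top: A = ½π·95² = 14176.44, centroid at (95.00, 150.32).
triangular fin: A = ½·30·75 = 1125.00, centroid at (200.00, 25.00).
hole: A = −π·28² = -2463.01, centroid at (69.00, 43.00).
ΣA = 33738.43 mm², ΣAX̄ = 3387313.90 mm³, ΣAȲ = 3202707.02 mm³.
X̄ = 3387313.90/33738.43 = 100.40 mm; Ȳ = 3202707.02/33738.43 = 94.93 mm.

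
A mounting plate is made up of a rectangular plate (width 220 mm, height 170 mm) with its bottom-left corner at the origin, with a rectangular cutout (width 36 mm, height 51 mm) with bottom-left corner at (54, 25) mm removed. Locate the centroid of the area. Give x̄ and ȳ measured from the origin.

x̄ = 111.96 mm, ȳ = 86.78 mm

plate: A = 220 × 170 = 37400.00, centroid at (110.00, 85.00).
hole: A = −(36 × 51) = -1836.00, centroid at (72.00, 50.50).
ΣA = 35564.00 mm²
ΣAx̄ = (37400.00)(110.00) + (-1836.00)(72.00) = 3981808.00 mm³
ΣAȳ = (37400.00)(85.00) + (-1836.00)(50.50) = 3086282.00 mm³
x̄ = 3981808.00 / 35564.00 = 111.96 mm
ȳ = 3086282.00 / 35564.00 = 86.78 mm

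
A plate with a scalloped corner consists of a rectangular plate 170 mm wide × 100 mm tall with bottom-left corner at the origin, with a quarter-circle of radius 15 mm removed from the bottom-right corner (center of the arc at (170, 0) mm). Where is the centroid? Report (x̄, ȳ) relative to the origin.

plate: A = 170 × 100 = 17000.00, centroid at (85.00, 50.00).
removed quarter-circle: A = −¼π·15² = -176.71, centroid at (163.63, 6.37).
ΣA = 16823.29 mm²
ΣAx̄ = (17000.00)(85.00) + (-176.71)(163.63) = 1416083.52 mm³
ΣAȳ = (17000.00)(50.00) + (-176.71)(6.37) = 848875.00 mm³
x̄ = 1416083.52 / 16823.29 = 84.17 mm
ȳ = 848875.00 / 16823.29 = 50.46 mm

x̄ = 84.17 mm, ȳ = 50.46 mm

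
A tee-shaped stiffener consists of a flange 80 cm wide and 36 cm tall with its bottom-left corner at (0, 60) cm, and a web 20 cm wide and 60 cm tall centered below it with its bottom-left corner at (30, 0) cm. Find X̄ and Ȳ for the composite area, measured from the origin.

Part | A | x̄ᵢ | ȳᵢ | A·x̄ᵢ | A·ȳᵢ
web | 1200.00 | 40.00 | 30.00 | 48000.00 | 36000.00
flange | 2880.00 | 40.00 | 78.00 | 115200.00 | 224640.00
Σ | 4080.00 |  |  | 163200.00 | 260640.00
X̄ = 163200.00 / 4080.00 = 40.00 cm
Ȳ = 260640.00 / 4080.00 = 63.88 cm

X̄ = 40.00 cm, Ȳ = 63.88 cm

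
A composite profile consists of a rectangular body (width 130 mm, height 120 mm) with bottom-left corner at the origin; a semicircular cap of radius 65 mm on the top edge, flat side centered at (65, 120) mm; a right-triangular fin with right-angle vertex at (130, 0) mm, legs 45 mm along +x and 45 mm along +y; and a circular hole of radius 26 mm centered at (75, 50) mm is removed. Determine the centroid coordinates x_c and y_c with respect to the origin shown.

x_c = 67.83 mm, y_c = 86.36 mm

rectangular body: A = 130 × 120 = 15600.00, centroid at (65.00, 60.00).
semicircular top: A = ½π·65² = 6636.61, centroid at (65.00, 147.59).
triangular fin: A = ½·45·45 = 1012.50, centroid at (145.00, 15.00).
hole: A = −π·26² = -2123.72, centroid at (75.00, 50.00).
ΣA = 21125.40 mm², ΣAx_c = 1432913.69 mm³, ΣAy_c = 1824478.74 mm³.
x_c = 1432913.69/21125.40 = 67.83 mm; y_c = 1824478.74/21125.40 = 86.36 mm.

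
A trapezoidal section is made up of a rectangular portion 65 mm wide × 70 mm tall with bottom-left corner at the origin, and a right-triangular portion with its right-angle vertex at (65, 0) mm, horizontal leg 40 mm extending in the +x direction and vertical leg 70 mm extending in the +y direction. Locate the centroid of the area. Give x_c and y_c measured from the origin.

rectangular portion: A = 65 × 70 = 4550.00, centroid at (32.50, 35.00).
triangular portion: A = ½·40·70 = 1400.00, centroid at (78.33, 23.33).
ΣA = 5950.00 mm²
ΣAx_c = (4550.00)(32.50) + (1400.00)(78.33) = 257541.67 mm³
ΣAy_c = (4550.00)(35.00) + (1400.00)(23.33) = 191916.67 mm³
x_c = 257541.67 / 5950.00 = 43.28 mm
y_c = 191916.67 / 5950.00 = 32.25 mm

x_c = 43.28 mm, y_c = 32.25 mm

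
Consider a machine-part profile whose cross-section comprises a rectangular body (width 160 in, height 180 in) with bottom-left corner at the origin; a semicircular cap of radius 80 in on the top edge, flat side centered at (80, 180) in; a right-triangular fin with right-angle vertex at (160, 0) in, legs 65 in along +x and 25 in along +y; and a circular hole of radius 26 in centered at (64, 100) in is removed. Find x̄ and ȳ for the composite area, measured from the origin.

x̄ = 83.11 in, ȳ = 120.86 in

Part | A | x̄ᵢ | ȳᵢ | A·x̄ᵢ | A·ȳᵢ
rectangular body | 28800.00 | 80.00 | 90.00 | 2304000.00 | 2592000.00
semicircular top | 10053.10 | 80.00 | 213.95 | 804247.72 | 2150890.70
triangular fin | 812.50 | 181.67 | 8.33 | 147604.17 | 6770.83
hole | -2123.72 | 64.00 | 100.00 | -135917.86 | -212371.66
Σ | 37541.88 |  |  | 3119934.02 | 4537289.87
x̄ = 3119934.02 / 37541.88 = 83.11 in
ȳ = 4537289.87 / 37541.88 = 120.86 in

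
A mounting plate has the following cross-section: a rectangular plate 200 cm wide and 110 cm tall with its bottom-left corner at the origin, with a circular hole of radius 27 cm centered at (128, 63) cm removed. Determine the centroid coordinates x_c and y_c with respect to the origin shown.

x_c = 96.75 cm, y_c = 54.07 cm

plate: A = 200 × 110 = 22000.00, centroid at (100.00, 55.00).
hole: A = −π·27² = -2290.22, centroid at (128.00, 63.00).
ΣA = 19709.78 cm²
ΣAx_c = (22000.00)(100.00) + (-2290.22)(128.00) = 1906851.71 cm³
ΣAy_c = (22000.00)(55.00) + (-2290.22)(63.00) = 1065716.07 cm³
x_c = 1906851.71 / 19709.78 = 96.75 cm
y_c = 1065716.07 / 19709.78 = 54.07 cm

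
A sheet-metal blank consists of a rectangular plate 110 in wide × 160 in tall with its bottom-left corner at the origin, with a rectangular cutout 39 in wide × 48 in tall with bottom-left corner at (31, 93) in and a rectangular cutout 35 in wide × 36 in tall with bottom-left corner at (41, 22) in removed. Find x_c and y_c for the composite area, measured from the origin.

x_c = 55.28 in, y_c = 78.70 in

plate: A = 110 × 160 = 17600.00, centroid at (55.00, 80.00).
hole 1: A = −(39 × 48) = -1872.00, centroid at (50.50, 117.00).
hole 2: A = −(35 × 36) = -1260.00, centroid at (58.50, 40.00).
ΣA = 14468.00 in², ΣAx_c = 799754.00 in³, ΣAy_c = 1138576.00 in³.
x_c = 799754.00/14468.00 = 55.28 in; y_c = 1138576.00/14468.00 = 78.70 in.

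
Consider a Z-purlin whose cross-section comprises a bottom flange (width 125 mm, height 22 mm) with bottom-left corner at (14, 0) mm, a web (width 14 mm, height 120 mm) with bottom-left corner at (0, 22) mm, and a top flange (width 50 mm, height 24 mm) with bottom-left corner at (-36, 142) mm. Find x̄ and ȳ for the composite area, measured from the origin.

x̄ = 37.11 mm, ȳ = 62.67 mm

Part | A | x̄ᵢ | ȳᵢ | A·x̄ᵢ | A·ȳᵢ
bottom flange | 2750.00 | 76.50 | 11.00 | 210375.00 | 30250.00
web | 1680.00 | 7.00 | 82.00 | 11760.00 | 137760.00
top flange | 1200.00 | -11.00 | 154.00 | -13200.00 | 184800.00
Σ | 5630.00 |  |  | 208935.00 | 352810.00
x̄ = 208935.00 / 5630.00 = 37.11 mm
ȳ = 352810.00 / 5630.00 = 62.67 mm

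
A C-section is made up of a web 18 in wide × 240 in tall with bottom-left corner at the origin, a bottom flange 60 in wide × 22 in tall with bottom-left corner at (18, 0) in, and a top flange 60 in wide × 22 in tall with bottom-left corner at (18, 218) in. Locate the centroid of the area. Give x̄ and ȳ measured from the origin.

x̄ = 23.79 in, ȳ = 120.00 in

web: A = 18 × 240 = 4320.00, centroid at (9.00, 120.00).
bottom flange: A = 60 × 22 = 1320.00, centroid at (48.00, 11.00).
top flange: A = 60 × 22 = 1320.00, centroid at (48.00, 229.00).
ΣA = 6960.00 in², ΣAx̄ = 165600.00 in³, ΣAȳ = 835200.00 in³.
x̄ = 165600.00/6960.00 = 23.79 in; ȳ = 835200.00/6960.00 = 120.00 in.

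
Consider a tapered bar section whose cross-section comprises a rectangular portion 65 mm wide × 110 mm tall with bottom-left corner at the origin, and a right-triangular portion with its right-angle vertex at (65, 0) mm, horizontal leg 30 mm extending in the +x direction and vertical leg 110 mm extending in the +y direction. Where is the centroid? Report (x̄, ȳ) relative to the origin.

rectangular portion: A = 65 × 110 = 7150.00, centroid at (32.50, 55.00).
triangular portion: A = ½·30·110 = 1650.00, centroid at (75.00, 36.67).
ΣA = 8800.00 mm²
ΣAx̄ = (7150.00)(32.50) + (1650.00)(75.00) = 356125.00 mm³
ΣAȳ = (7150.00)(55.00) + (1650.00)(36.67) = 453750.00 mm³
x̄ = 356125.00 / 8800.00 = 40.47 mm
ȳ = 453750.00 / 8800.00 = 51.56 mm

x̄ = 40.47 mm, ȳ = 51.56 mm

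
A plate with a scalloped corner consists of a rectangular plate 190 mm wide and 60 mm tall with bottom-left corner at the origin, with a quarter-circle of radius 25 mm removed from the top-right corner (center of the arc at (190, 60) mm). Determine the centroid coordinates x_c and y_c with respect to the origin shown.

Part | A | x̄ᵢ | ȳᵢ | A·x̄ᵢ | A·ȳᵢ
plate | 11400.00 | 95.00 | 30.00 | 1083000.00 | 342000.00
removed quarter-circle | -490.87 | 179.39 | 49.39 | -88057.70 | -24244.10
Σ | 10909.13 |  |  | 994942.30 | 317755.90
x_c = 994942.30 / 10909.13 = 91.20 mm
y_c = 317755.90 / 10909.13 = 29.13 mm

x_c = 91.20 mm, y_c = 29.13 mm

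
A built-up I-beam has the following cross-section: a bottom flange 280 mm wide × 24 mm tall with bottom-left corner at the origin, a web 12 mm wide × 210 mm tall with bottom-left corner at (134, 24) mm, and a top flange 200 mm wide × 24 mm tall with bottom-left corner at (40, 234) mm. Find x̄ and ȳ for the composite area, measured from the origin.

bottom flange: A = 280 × 24 = 6720.00, centroid at (140.00, 12.00).
web: A = 12 × 210 = 2520.00, centroid at (140.00, 129.00).
top flange: A = 200 × 24 = 4800.00, centroid at (140.00, 246.00).
ΣA = 14040.00 mm²
ΣAx̄ = (6720.00)(140.00) + (2520.00)(140.00) + (4800.00)(140.00) = 1965600.00 mm³
ΣAȳ = (6720.00)(12.00) + (2520.00)(129.00) + (4800.00)(246.00) = 1586520.00 mm³
x̄ = 1965600.00 / 14040.00 = 140.00 mm
ȳ = 1586520.00 / 14040.00 = 113.00 mm

x̄ = 140.00 mm, ȳ = 113.00 mm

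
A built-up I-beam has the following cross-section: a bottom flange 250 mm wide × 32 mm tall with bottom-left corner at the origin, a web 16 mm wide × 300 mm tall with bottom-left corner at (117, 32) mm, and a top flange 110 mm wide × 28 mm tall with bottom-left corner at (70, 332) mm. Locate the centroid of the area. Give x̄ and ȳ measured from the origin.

bottom flange: A = 250 × 32 = 8000.00, centroid at (125.00, 16.00).
web: A = 16 × 300 = 4800.00, centroid at (125.00, 182.00).
top flange: A = 110 × 28 = 3080.00, centroid at (125.00, 346.00).
ΣA = 15880.00 mm², ΣAx̄ = 1985000.00 mm³, ΣAȳ = 2067280.00 mm³.
x̄ = 1985000.00/15880.00 = 125.00 mm; ȳ = 2067280.00/15880.00 = 130.18 mm.

x̄ = 125.00 mm, ȳ = 130.18 mm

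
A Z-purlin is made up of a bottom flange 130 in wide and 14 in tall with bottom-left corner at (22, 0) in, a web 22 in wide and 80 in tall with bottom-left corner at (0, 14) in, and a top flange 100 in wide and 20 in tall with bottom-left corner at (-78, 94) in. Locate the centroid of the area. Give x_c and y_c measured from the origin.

bottom flange: A = 130 × 14 = 1820.00, centroid at (87.00, 7.00).
web: A = 22 × 80 = 1760.00, centroid at (11.00, 54.00).
top flange: A = 100 × 20 = 2000.00, centroid at (-28.00, 104.00).
ΣA = 5580.00 in²
ΣAx_c = (1820.00)(87.00) + (1760.00)(11.00) + (2000.00)(-28.00) = 121700.00 in³
ΣAy_c = (1820.00)(7.00) + (1760.00)(54.00) + (2000.00)(104.00) = 315780.00 in³
x_c = 121700.00 / 5580.00 = 21.81 in
y_c = 315780.00 / 5580.00 = 56.59 in

x_c = 21.81 in, y_c = 56.59 in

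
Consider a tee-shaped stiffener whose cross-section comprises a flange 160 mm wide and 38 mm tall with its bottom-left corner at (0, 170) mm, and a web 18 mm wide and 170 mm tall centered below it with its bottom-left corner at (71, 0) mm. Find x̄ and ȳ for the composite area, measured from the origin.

x̄ = 80.00 mm, ȳ = 154.18 mm

Part | A | x̄ᵢ | ȳᵢ | A·x̄ᵢ | A·ȳᵢ
web | 3060.00 | 80.00 | 85.00 | 244800.00 | 260100.00
flange | 6080.00 | 80.00 | 189.00 | 486400.00 | 1149120.00
Σ | 9140.00 |  |  | 731200.00 | 1409220.00
x̄ = 731200.00 / 9140.00 = 80.00 mm
ȳ = 1409220.00 / 9140.00 = 154.18 mm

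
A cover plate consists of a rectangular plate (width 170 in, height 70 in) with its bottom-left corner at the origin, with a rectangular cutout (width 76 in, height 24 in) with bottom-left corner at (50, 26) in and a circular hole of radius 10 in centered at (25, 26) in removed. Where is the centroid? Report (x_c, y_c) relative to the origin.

x_c = 86.37 in, y_c = 34.73 in

Part | A | x̄ᵢ | ȳᵢ | A·x̄ᵢ | A·ȳᵢ
plate | 11900.00 | 85.00 | 35.00 | 1011500.00 | 416500.00
hole 1 | -1824.00 | 88.00 | 38.00 | -160512.00 | -69312.00
hole 2 | -314.16 | 25.00 | 26.00 | -7853.98 | -8168.14
Σ | 9761.84 |  |  | 843134.02 | 339019.86
x_c = 843134.02 / 9761.84 = 86.37 in
y_c = 339019.86 / 9761.84 = 34.73 in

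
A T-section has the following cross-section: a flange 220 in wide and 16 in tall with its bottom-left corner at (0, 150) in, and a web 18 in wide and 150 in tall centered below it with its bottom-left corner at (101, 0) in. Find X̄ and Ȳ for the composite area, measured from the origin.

web: A = 18 × 150 = 2700.00, centroid at (110.00, 75.00).
flange: A = 220 × 16 = 3520.00, centroid at (110.00, 158.00).
ΣA = 6220.00 in², ΣAX̄ = 684200.00 in³, ΣAȲ = 758660.00 in³.
X̄ = 684200.00/6220.00 = 110.00 in; Ȳ = 758660.00/6220.00 = 121.97 in.

X̄ = 110.00 in, Ȳ = 121.97 in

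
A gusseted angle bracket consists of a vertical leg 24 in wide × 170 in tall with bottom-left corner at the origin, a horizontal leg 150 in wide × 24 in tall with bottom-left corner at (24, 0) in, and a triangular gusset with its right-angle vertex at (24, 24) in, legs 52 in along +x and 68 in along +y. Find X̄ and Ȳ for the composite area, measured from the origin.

X̄ = 50.64 in, Ȳ = 50.01 in

vertical leg: A = 24 × 170 = 4080.00, centroid at (12.00, 85.00).
horizontal leg: A = 150 × 24 = 3600.00, centroid at (99.00, 12.00).
gusset: A = ½·52·68 = 1768.00, centroid at (41.33, 46.67).
ΣA = 9448.00 in², ΣAX̄ = 478437.33 in³, ΣAȲ = 472506.67 in³.
X̄ = 478437.33/9448.00 = 50.64 in; Ȳ = 472506.67/9448.00 = 50.01 in.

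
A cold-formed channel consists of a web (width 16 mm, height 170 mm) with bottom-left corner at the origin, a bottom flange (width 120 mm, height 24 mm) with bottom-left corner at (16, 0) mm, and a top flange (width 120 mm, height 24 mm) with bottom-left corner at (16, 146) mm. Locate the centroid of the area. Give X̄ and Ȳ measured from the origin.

web: A = 16 × 170 = 2720.00, centroid at (8.00, 85.00).
bottom flange: A = 120 × 24 = 2880.00, centroid at (76.00, 12.00).
top flange: A = 120 × 24 = 2880.00, centroid at (76.00, 158.00).
ΣA = 8480.00 mm²
ΣAX̄ = (2720.00)(8.00) + (2880.00)(76.00) + (2880.00)(76.00) = 459520.00 mm³
ΣAȲ = (2720.00)(85.00) + (2880.00)(12.00) + (2880.00)(158.00) = 720800.00 mm³
X̄ = 459520.00 / 8480.00 = 54.19 mm
Ȳ = 720800.00 / 8480.00 = 85.00 mm

X̄ = 54.19 mm, Ȳ = 85.00 mm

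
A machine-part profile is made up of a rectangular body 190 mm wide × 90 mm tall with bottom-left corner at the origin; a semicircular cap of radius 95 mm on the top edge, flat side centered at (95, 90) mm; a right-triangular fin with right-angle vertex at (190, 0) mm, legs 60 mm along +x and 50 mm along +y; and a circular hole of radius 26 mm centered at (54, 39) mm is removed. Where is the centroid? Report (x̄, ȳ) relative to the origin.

rectangular body: A = 190 × 90 = 17100.00, centroid at (95.00, 45.00).
semicircular top: A = ½π·95² = 14176.44, centroid at (95.00, 130.32).
triangular fin: A = ½·60·50 = 1500.00, centroid at (210.00, 16.67).
hole: A = −π·26² = -2123.72, centroid at (54.00, 39.00).
ΣA = 30652.72 mm², ΣAx̄ = 3171580.80 mm³, ΣAȳ = 2559137.70 mm³.
x̄ = 3171580.80/30652.72 = 103.47 mm; ȳ = 2559137.70/30652.72 = 83.49 mm.

x̄ = 103.47 mm, ȳ = 83.49 mm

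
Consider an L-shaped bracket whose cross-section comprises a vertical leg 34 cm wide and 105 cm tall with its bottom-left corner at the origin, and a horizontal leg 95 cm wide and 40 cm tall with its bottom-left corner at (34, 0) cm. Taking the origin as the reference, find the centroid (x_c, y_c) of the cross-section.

vertical leg: A = 34 × 105 = 3570.00, centroid at (17.00, 52.50).
horizontal leg: A = 95 × 40 = 3800.00, centroid at (81.50, 20.00).
ΣA = 7370.00 cm², ΣAx_c = 370390.00 cm³, ΣAy_c = 263425.00 cm³.
x_c = 370390.00/7370.00 = 50.26 cm; y_c = 263425.00/7370.00 = 35.74 cm.

x_c = 50.26 cm, y_c = 35.74 cm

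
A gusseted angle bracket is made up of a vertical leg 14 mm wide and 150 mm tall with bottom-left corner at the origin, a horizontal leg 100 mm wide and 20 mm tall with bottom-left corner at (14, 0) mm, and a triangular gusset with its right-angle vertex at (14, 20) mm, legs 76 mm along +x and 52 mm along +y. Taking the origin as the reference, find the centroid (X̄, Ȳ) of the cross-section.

X̄ = 36.28 mm, Ȳ = 41.35 mm

vertical leg: A = 14 × 150 = 2100.00, centroid at (7.00, 75.00).
horizontal leg: A = 100 × 20 = 2000.00, centroid at (64.00, 10.00).
gusset: A = ½·76·52 = 1976.00, centroid at (39.33, 37.33).
ΣA = 6076.00 mm²
ΣAX̄ = (2100.00)(7.00) + (2000.00)(64.00) + (1976.00)(39.33) = 220422.67 mm³
ΣAȲ = (2100.00)(75.00) + (2000.00)(10.00) + (1976.00)(37.33) = 251270.67 mm³
X̄ = 220422.67 / 6076.00 = 36.28 mm
Ȳ = 251270.67 / 6076.00 = 41.35 mm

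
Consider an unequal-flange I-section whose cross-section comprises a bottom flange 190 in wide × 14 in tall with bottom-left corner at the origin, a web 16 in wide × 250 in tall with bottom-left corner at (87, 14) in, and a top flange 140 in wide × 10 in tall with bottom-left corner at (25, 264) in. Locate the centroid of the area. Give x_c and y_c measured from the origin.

x_c = 95.00 in, y_c = 118.02 in

Part | A | x̄ᵢ | ȳᵢ | A·x̄ᵢ | A·ȳᵢ
bottom flange | 2660.00 | 95.00 | 7.00 | 252700.00 | 18620.00
web | 4000.00 | 95.00 | 139.00 | 380000.00 | 556000.00
top flange | 1400.00 | 95.00 | 269.00 | 133000.00 | 376600.00
Σ | 8060.00 |  |  | 765700.00 | 951220.00
x_c = 765700.00 / 8060.00 = 95.00 in
y_c = 951220.00 / 8060.00 = 118.02 in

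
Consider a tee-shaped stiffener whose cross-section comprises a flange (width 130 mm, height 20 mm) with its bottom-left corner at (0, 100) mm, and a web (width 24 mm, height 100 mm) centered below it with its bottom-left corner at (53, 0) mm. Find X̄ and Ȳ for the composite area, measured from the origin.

X̄ = 65.00 mm, Ȳ = 81.20 mm

web: A = 24 × 100 = 2400.00, centroid at (65.00, 50.00).
flange: A = 130 × 20 = 2600.00, centroid at (65.00, 110.00).
ΣA = 5000.00 mm²
ΣAX̄ = (2400.00)(65.00) + (2600.00)(65.00) = 325000.00 mm³
ΣAȲ = (2400.00)(50.00) + (2600.00)(110.00) = 406000.00 mm³
X̄ = 325000.00 / 5000.00 = 65.00 mm
Ȳ = 406000.00 / 5000.00 = 81.20 mm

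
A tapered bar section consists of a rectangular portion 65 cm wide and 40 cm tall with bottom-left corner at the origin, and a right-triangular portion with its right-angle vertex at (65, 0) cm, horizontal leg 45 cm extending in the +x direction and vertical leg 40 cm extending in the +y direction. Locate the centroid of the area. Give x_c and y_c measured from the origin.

rectangular portion: A = 65 × 40 = 2600.00, centroid at (32.50, 20.00).
triangular portion: A = ½·45·40 = 900.00, centroid at (80.00, 13.33).
ΣA = 3500.00 cm²
ΣAx_c = (2600.00)(32.50) + (900.00)(80.00) = 156500.00 cm³
ΣAy_c = (2600.00)(20.00) + (900.00)(13.33) = 64000.00 cm³
x_c = 156500.00 / 3500.00 = 44.71 cm
y_c = 64000.00 / 3500.00 = 18.29 cm

x_c = 44.71 cm, y_c = 18.29 cm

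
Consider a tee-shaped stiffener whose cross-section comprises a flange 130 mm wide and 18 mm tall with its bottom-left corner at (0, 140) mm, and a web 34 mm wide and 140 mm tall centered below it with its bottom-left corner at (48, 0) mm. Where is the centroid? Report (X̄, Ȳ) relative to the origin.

X̄ = 65.00 mm, Ȳ = 96.04 mm

web: A = 34 × 140 = 4760.00, centroid at (65.00, 70.00).
flange: A = 130 × 18 = 2340.00, centroid at (65.00, 149.00).
ΣA = 7100.00 mm², ΣAX̄ = 461500.00 mm³, ΣAȲ = 681860.00 mm³.
X̄ = 461500.00/7100.00 = 65.00 mm; Ȳ = 681860.00/7100.00 = 96.04 mm.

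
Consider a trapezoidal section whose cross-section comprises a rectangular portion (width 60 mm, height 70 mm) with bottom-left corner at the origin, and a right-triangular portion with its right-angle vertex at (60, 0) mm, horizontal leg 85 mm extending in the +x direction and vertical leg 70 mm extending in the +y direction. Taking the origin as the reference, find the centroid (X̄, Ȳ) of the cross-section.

X̄ = 54.19 mm, Ȳ = 30.16 mm

rectangular portion: A = 60 × 70 = 4200.00, centroid at (30.00, 35.00).
triangular portion: A = ½·85·70 = 2975.00, centroid at (88.33, 23.33).
ΣA = 7175.00 mm²
ΣAX̄ = (4200.00)(30.00) + (2975.00)(88.33) = 388791.67 mm³
ΣAȲ = (4200.00)(35.00) + (2975.00)(23.33) = 216416.67 mm³
X̄ = 388791.67 / 7175.00 = 54.19 mm
Ȳ = 216416.67 / 7175.00 = 30.16 mm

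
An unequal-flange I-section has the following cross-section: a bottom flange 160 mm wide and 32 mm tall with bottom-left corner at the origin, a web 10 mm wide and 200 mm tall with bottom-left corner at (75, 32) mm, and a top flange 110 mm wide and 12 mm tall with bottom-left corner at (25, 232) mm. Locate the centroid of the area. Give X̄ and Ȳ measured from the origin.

Part | A | x̄ᵢ | ȳᵢ | A·x̄ᵢ | A·ȳᵢ
bottom flange | 5120.00 | 80.00 | 16.00 | 409600.00 | 81920.00
web | 2000.00 | 80.00 | 132.00 | 160000.00 | 264000.00
top flange | 1320.00 | 80.00 | 238.00 | 105600.00 | 314160.00
Σ | 8440.00 |  |  | 675200.00 | 660080.00
X̄ = 675200.00 / 8440.00 = 80.00 mm
Ȳ = 660080.00 / 8440.00 = 78.21 mm

X̄ = 80.00 mm, Ȳ = 78.21 mm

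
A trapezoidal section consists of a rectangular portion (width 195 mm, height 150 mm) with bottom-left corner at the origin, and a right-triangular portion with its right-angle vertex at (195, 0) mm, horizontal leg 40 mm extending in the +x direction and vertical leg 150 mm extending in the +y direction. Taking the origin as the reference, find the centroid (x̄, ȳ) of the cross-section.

rectangular portion: A = 195 × 150 = 29250.00, centroid at (97.50, 75.00).
triangular portion: A = ½·40·150 = 3000.00, centroid at (208.33, 50.00).
ΣA = 32250.00 mm²
ΣAx̄ = (29250.00)(97.50) + (3000.00)(208.33) = 3476875.00 mm³
ΣAȳ = (29250.00)(75.00) + (3000.00)(50.00) = 2343750.00 mm³
x̄ = 3476875.00 / 32250.00 = 107.81 mm
ȳ = 2343750.00 / 32250.00 = 72.67 mm

x̄ = 107.81 mm, ȳ = 72.67 mm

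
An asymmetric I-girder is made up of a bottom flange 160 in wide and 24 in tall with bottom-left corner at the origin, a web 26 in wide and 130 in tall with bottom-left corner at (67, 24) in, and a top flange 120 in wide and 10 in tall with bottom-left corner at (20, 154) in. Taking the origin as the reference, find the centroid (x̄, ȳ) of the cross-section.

x̄ = 80.00 in, ȳ = 63.86 in

bottom flange: A = 160 × 24 = 3840.00, centroid at (80.00, 12.00).
web: A = 26 × 130 = 3380.00, centroid at (80.00, 89.00).
top flange: A = 120 × 10 = 1200.00, centroid at (80.00, 159.00).
ΣA = 8420.00 in²
ΣAx̄ = (3840.00)(80.00) + (3380.00)(80.00) + (1200.00)(80.00) = 673600.00 in³
ΣAȳ = (3840.00)(12.00) + (3380.00)(89.00) + (1200.00)(159.00) = 537700.00 in³
x̄ = 673600.00 / 8420.00 = 80.00 in
ȳ = 537700.00 / 8420.00 = 63.86 in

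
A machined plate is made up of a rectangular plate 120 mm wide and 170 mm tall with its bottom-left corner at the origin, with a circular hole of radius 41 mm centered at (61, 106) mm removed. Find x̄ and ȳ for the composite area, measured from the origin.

x̄ = 59.65 mm, ȳ = 77.66 mm

plate: A = 120 × 170 = 20400.00, centroid at (60.00, 85.00).
hole: A = −π·41² = -5281.02, centroid at (61.00, 106.00).
ΣA = 15118.98 mm²
ΣAx̄ = (20400.00)(60.00) + (-5281.02)(61.00) = 901857.95 mm³
ΣAȳ = (20400.00)(85.00) + (-5281.02)(106.00) = 1174212.17 mm³
x̄ = 901857.95 / 15118.98 = 59.65 mm
ȳ = 1174212.17 / 15118.98 = 77.66 mm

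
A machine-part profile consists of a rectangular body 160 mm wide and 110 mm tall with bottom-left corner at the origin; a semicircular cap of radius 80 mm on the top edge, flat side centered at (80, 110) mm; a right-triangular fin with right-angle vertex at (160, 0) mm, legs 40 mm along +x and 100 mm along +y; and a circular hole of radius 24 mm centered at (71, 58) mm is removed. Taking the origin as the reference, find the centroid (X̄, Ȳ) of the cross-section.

X̄ = 87.29 mm, Ȳ = 85.37 mm

rectangular body: A = 160 × 110 = 17600.00, centroid at (80.00, 55.00).
semicircular top: A = ½π·80² = 10053.10, centroid at (80.00, 143.95).
triangular fin: A = ½·40·100 = 2000.00, centroid at (173.33, 33.33).
hole: A = −π·24² = -1809.56, centroid at (71.00, 58.00).
ΣA = 27843.54 mm²
ΣAX̄ = (17600.00)(80.00) + (10053.10)(80.00) + (2000.00)(173.33) + (-1809.56)(71.00) = 2430435.81 mm³
ΣAȲ = (17600.00)(55.00) + (10053.10)(143.95) + (2000.00)(33.33) + (-1809.56)(58.00) = 2376886.29 mm³
X̄ = 2430435.81 / 27843.54 = 87.29 mm
Ȳ = 2376886.29 / 27843.54 = 85.37 mm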